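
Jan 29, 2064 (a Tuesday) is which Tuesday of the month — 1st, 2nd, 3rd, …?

Day 29 falls in week ⌈29/7⌉ of the month.
Days 1–7 hold the 1st Tuesday, 8–14 the 2nd, 15–21 the 3rd, 22–28 the 4th, 29–31 the 5th.
29 is in the range for the 5th.

5th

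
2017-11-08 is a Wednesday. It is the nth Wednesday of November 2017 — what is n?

2nd

Day 8 falls in week ⌈8/7⌉ of the month.
Days 1–7 hold the 1st Wednesday, 8–14 the 2nd, 15–21 the 3rd, 22–28 the 4th, 29–31 the 5th.
8 is in the range for the 2nd.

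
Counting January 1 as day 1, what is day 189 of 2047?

January has 31 days (189 − 31 = 158 remain).
February has 28 days (158 − 28 = 130 remain).
March has 31 days (130 − 31 = 99 remain).
April has 30 days (99 − 30 = 69 remain).
May has 31 days (69 − 31 = 38 remain).
June has 30 days (38 − 30 = 8 remain).
8 into July → July 8.

2047-07-08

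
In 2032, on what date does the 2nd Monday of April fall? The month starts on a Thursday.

April 2032 begins on a Thursday, so the first Monday is April 5 (4 days later).
The 2nd Monday is 1 weeks later: 5 + 7 = 12.

2032-04-12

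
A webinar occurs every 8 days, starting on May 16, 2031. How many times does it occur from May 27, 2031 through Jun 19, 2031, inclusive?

Occurrences land 8·i days after May 16, 2031 for i = 0, 1, 2, …
May 27, 2031 is 11 days after the start; 11 ÷ 8 = 1 remainder 3; since the remainder is 3, round up to i = 2. First occurrence in the window: #3 on Jun 1, 2031 (2×8 = 16 days in).
Jun 19, 2031 is 34 days after the start; 34 ÷ 8 = 4 remainder 2. Last occurrence in the window: #5 on Jun 17, 2031.
Occurrences #3 through #5: 3 in total.

3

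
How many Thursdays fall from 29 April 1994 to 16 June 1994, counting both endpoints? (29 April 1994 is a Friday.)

7

29 April 1994 is a Friday; the first Thursday on or after it is 5 May 1994 (6 days later).
From 5 May 1994 to 16 June 1994: 26 + 16 = 42 days (rest of May, June).
42 ÷ 7 = 6 full weeks with remainder 0, so 6 more Thursdays after the first → 7.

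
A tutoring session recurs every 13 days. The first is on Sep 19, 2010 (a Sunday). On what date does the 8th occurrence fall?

Dec 19, 2010

The 8th occurrence is 7 intervals after the first: 7 × 13 = 91 days after Sep 19, 2010.
Sep has 30 days — 11 days to the end of Sep leaves 80.
Oct has 31 days (49 left).
Nov has 30 days (19 left).
19 days into Dec → Dec 19, 2010.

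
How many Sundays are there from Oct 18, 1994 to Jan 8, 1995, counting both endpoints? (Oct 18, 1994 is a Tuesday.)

12

Oct 18, 1994 is a Tuesday; the first Sunday on or after it is Oct 23, 1994 (5 days later).
From Oct 23, 1994 to Jan 8, 1995: 8 + 30 + 31 + 8 = 77 days (rest of Oct, Nov, Dec, Jan).
77 ÷ 7 = 11 full weeks with remainder 0, so 11 more Sundays after the first → 12.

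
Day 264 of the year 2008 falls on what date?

20 September 2008

January has 31 days (264 − 31 = 233 remain).
February has 29 days (233 − 29 = 204 remain).
March has 31 days (204 − 31 = 173 remain).
April has 30 days (173 − 30 = 143 remain).
May has 31 days (143 − 31 = 112 remain).
June has 30 days (112 − 30 = 82 remain).
July has 31 days (82 − 31 = 51 remain).
August has 31 days (51 − 31 = 20 remain).
20 into September → September 20.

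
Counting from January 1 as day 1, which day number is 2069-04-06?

Days in months before April: 31 + 28 + 31 = 90.
Plus 6 days into April → day 96.

96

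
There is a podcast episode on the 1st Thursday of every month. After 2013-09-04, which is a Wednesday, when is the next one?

September 2013 starts on a Sunday, so its 1st Thursday is 2013-09-05 (4 days in).
2013-09-05 is after 2013-09-04, so that is the next one.

2013-09-05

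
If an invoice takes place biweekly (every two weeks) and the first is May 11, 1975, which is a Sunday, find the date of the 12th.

The 12th occurrence is 11 intervals after the first: 11 × 14 = 154 days after May 11, 1975.
May has 31 days — 20 days to the end of May leaves 134.
Jun has 30 days (104 left).
Jul has 31 days (73 left).
Aug has 31 days (42 left).
Sep has 30 days (12 left).
12 days into Oct → Oct 12, 1975.

Oct 12, 1975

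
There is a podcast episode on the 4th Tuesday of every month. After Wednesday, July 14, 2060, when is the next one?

July 27, 2060

July 2060 starts on a Thursday; its first Tuesday is the 6th, so the 4th Tuesday is the 27th — July 27, 2060.
July 27, 2060 is after July 14, 2060, so that is the next one.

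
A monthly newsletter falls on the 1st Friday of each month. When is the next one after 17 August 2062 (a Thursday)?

August 2062 starts on a Tuesday, so its 1st Friday is 4 August 2062 (3 days in).
That is not after 17 August 2062, so look at September 2062.
September 2062 starts on a Friday, so its 1st Friday is 1 September 2062.

1 September 2062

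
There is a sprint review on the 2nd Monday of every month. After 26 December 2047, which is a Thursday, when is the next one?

December 2047 starts on a Sunday; its first Monday is the 2nd, so the 2nd Monday is the 9th — 9 December 2047.
That is not after 26 December 2047, so look at January 2048.
January 2048 starts on a Wednesday; its first Monday is the 6th, so the 2nd Monday is the 13th — 13 January 2048.

13 January 2048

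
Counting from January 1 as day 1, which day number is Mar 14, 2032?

74

Days in months before Mar: 31 + 29 = 60.
Plus 14 days into Mar → day 74.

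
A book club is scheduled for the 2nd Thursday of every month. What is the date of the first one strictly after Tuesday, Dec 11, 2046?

Dec 13, 2046

Dec 2046 starts on a Saturday; its first Thursday is the 6th, so the 2nd Thursday is the 13th — Dec 13, 2046.
Dec 13, 2046 is after Dec 11, 2046, so that is the next one.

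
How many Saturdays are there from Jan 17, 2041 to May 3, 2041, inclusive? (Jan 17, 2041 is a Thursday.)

Jan 17, 2041 is a Thursday; the first Saturday on or after it is Jan 19, 2041 (2 days later).
From Jan 19, 2041 to May 3, 2041: 12 + 28 + 31 + 30 + 3 = 104 days (rest of Jan, Feb, Mar, Apr, May).
104 ÷ 7 = 14 full weeks with remainder 6, so 14 more Saturdays after the first → 15.

15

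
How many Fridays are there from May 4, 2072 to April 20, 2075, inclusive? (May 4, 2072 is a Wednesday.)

May 4, 2072 is a Wednesday; the first Friday on or after it is May 6, 2072 (2 days later).
From May 6, 2072 to April 20, 2075: 239 + 365 + 365 + 110 = 1079 days (rest of 2072, 2073, 2074, to April 20, 2075 in 2075).
1079 ÷ 7 = 154 full weeks with remainder 1, so 154 more Fridays after the first → 155.

155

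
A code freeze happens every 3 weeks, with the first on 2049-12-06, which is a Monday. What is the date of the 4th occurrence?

The 4th occurrence is 3 intervals after the first: 3 × 21 = 63 days after 2049-12-06.
December has 31 days — 25 days to the end of December leaves 38.
January has 31 days (7 left).
7 days into February → 2050-02-07.

2050-02-07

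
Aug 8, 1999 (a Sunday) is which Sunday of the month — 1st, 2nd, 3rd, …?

2nd

Day 8 falls in week ⌈8/7⌉ of the month.
Days 1–7 hold the 1st Sunday, 8–14 the 2nd, 15–21 the 3rd, 22–28 the 4th, 29–31 the 5th.
8 is in the range for the 2nd.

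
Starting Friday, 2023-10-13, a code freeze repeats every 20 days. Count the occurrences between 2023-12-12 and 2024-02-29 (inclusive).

Occurrences land 20·i days after 2023-10-13 for i = 0, 1, 2, …
2023-12-12 is 60 days after the start; 60 ÷ 20 = 3 remainder 0. First occurrence in the window: #4 on 2023-12-12 (3×20 = 60 days in).
2024-02-29 is 139 days after the start; 139 ÷ 20 = 6 remainder 19. Last occurrence in the window: #7 on 2024-02-10.
Occurrences #4 through #7: 4 in total.

4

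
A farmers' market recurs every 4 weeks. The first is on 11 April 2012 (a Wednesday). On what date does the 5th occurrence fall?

1 August 2012

The 5th occurrence is 4 intervals after the first: 4 × 28 = 112 days after 11 April 2012.
April has 30 days — 19 days to the end of April leaves 93.
May has 31 days (62 left).
June has 30 days (32 left).
July has 31 days (1 left).
1 day into August → 1 August 2012.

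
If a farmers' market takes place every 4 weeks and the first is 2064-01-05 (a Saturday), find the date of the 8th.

2064-07-19

The 8th occurrence is 7 intervals after the first: 7 × 28 = 196 days after 2064-01-05.
January has 31 days — 26 days to the end of January leaves 170.
February has 29 days (141 left).
March has 31 days (110 left).
April has 30 days (80 left).
May has 31 days (49 left).
June has 30 days (19 left).
19 days into July → 2064-07-19.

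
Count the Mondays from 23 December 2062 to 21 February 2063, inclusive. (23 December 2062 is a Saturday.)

23 December 2062 is a Saturday; the first Monday on or after it is 25 December 2062 (2 days later).
From 25 December 2062 to 21 February 2063: 6 + 31 + 21 = 58 days (rest of December, January, February).
58 ÷ 7 = 8 full weeks with remainder 2, so 8 more Mondays after the first → 9.

9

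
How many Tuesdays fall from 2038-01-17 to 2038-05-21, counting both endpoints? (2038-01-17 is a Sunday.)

2038-01-17 is a Sunday; the first Tuesday on or after it is 2038-01-19 (2 days later).
From 2038-01-19 to 2038-05-21: 12 + 28 + 31 + 30 + 21 = 122 days (rest of January, February, March, April, May).
122 ÷ 7 = 17 full weeks with remainder 3, so 17 more Tuesdays after the first → 18.

18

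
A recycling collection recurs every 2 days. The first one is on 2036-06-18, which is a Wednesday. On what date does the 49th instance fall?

2036-09-22

The 49th occurrence is 48 intervals after the first: 48 × 2 = 96 days after 2036-06-18.
June has 30 days — 12 days to the end of June leaves 84.
July has 31 days (53 left).
August has 31 days (22 left).
22 days into September → 2036-09-22.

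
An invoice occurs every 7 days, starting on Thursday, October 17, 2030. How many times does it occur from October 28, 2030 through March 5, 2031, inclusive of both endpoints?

Occurrences land 7·i days after October 17, 2030 for i = 0, 1, 2, …
October 28, 2030 is 11 days after the start; 11 ÷ 7 = 1 remainder 4; since the remainder is 4, round up to i = 2. First occurrence in the window: #3 on October 31, 2030 (2×7 = 14 days in).
March 5, 2031 is 139 days after the start; 139 ÷ 7 = 19 remainder 6. Last occurrence in the window: #20 on February 27, 2031.
Occurrences #3 through #20: 18 in total.

18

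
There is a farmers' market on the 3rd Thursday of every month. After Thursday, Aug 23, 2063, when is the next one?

Aug 2063 starts on a Wednesday; its first Thursday is the 2nd, so the 3rd Thursday is the 16th — Aug 16, 2063.
That is not after Aug 23, 2063, so look at Sep 2063.
Sep 2063 starts on a Saturday; its first Thursday is the 6th, so the 3rd Thursday is the 20th — Sep 20, 2063.

Sep 20, 2063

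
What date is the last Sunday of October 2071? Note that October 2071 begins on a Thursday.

2071-10-25

October 2071 begins on a Thursday, so the first Sunday is October 4 (3 days later).
October 2071 has 31 days. Adding weeks: 4, 11, 18, 25 — the last one ≤ 31 is the 25th.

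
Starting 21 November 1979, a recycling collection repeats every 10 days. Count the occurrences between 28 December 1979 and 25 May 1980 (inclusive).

Occurrences land 10·i days after 21 November 1979 for i = 0, 1, 2, …
28 December 1979 is 37 days after the start; 37 ÷ 10 = 3 remainder 7; since the remainder is 7, round up to i = 4. First occurrence in the window: #5 on 31 December 1979 (4×10 = 40 days in).
25 May 1980 is 186 days after the start; 186 ÷ 10 = 18 remainder 6. Last occurrence in the window: #19 on 19 May 1980.
Occurrences #5 through #19: 15 in total.

15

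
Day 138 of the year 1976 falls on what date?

May 17, 1976

January has 31 days (138 − 31 = 107 remain).
February has 29 days (107 − 29 = 78 remain).
March has 31 days (78 − 31 = 47 remain).
April has 30 days (47 − 30 = 17 remain).
17 into May → May 17.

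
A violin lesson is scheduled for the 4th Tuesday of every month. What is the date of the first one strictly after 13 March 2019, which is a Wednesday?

March 2019 starts on a Friday; its first Tuesday is the 5th, so the 4th Tuesday is the 26th — 26 March 2019.
26 March 2019 is after 13 March 2019, so that is the next one.

26 March 2019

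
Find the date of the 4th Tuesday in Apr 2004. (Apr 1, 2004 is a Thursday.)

Apr 2004 begins on a Thursday, so the first Tuesday is Apr 6 (5 days later).
The 4th Tuesday is 3 weeks later: 6 + 21 = 27.

Apr 27, 2004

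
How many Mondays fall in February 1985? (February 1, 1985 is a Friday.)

February 1, 1985 is a Friday; the first Monday on or after it is February 4, 1985 (3 days later).
From February 4, 1985 to February 28, 1985 is 28 − 4 = 24 days.
24 ÷ 7 = 3 full weeks with remainder 3, so 3 more Mondays after the first → 4.

4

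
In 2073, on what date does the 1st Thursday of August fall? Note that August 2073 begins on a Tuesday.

August 2073 begins on a Tuesday, so the first Thursday is August 3 (2 days later).

2073-08-03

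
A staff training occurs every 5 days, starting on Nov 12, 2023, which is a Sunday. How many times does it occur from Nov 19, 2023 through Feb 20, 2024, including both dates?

Occurrences land 5·i days after Nov 12, 2023 for i = 0, 1, 2, …
Nov 19, 2023 is 7 days after the start; 7 ÷ 5 = 1 remainder 2; since the remainder is 2, round up to i = 2. First occurrence in the window: #3 on Nov 22, 2023 (2×5 = 10 days in).
Feb 20, 2024 is 100 days after the start; 100 ÷ 5 = 20 remainder 0. Last occurrence in the window: #21 on Feb 20, 2024.
Occurrences #3 through #21: 19 in total.

19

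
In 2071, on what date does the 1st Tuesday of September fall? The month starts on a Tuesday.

September 2071 begins on a Tuesday, so the first Tuesday is September 1.

2071-09-01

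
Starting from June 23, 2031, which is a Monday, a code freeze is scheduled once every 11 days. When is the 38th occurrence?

The 38th occurrence is 37 intervals after the first: 37 × 11 = 407 days after June 23, 2031.
June has 30 days — 7 days to the end of June leaves 400.
July has 31 days (369 left).
August has 31 days (338 left).
September has 30 days (308 left).
October has 31 days (277 left).
November has 30 days (247 left).
December has 31 days (216 left).
January has 31 days (185 left).
February has 29 days (156 left).
March has 31 days (125 left).
April has 30 days (95 left).
May has 31 days (64 left).
June has 30 days (34 left).
July has 31 days (3 left).
3 days into August → August 3, 2032.

August 3, 2032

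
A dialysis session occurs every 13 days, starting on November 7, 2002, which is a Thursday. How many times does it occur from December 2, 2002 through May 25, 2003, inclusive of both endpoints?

Occurrences land 13·i days after November 7, 2002 for i = 0, 1, 2, …
December 2, 2002 is 25 days after the start; 25 ÷ 13 = 1 remainder 12; since the remainder is 12, round up to i = 2. First occurrence in the window: #3 on December 3, 2002 (2×13 = 26 days in).
May 25, 2003 is 199 days after the start; 199 ÷ 13 = 15 remainder 4. Last occurrence in the window: #16 on May 21, 2003.
Occurrences #3 through #16: 14 in total.

14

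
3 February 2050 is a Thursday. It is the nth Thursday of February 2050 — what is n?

Day 3 falls in week ⌈3/7⌉ of the month.
Days 1–7 hold the 1st Thursday, 8–14 the 2nd, 15–21 the 3rd, 22–28 the 4th, 29–31 the 5th.
3 is in the range for the 1st.

1st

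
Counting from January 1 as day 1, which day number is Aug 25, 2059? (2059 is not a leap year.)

237

Days in months before Aug: 31 + 28 + 31 + 30 + 31 + 30 + 31 = 212.
Plus 25 days into Aug → day 237.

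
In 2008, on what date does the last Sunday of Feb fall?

Feb 24, 2008

Feb 2008 begins on a Friday, so the first Sunday is Feb 3 (2 days later).
Feb 2008 has 29 days. Adding weeks: 3, 10, 17, 24 — the last one ≤ 29 is the 24th.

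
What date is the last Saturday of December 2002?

2002-12-28

December 2002 begins on a Sunday, so the first Saturday is December 7 (6 days later).
December 2002 has 31 days. Adding weeks: 7, 14, 21, 28 — the last one ≤ 31 is the 28th.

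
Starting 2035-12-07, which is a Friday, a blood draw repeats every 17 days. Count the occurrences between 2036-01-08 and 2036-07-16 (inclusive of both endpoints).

Occurrences land 17·i days after 2035-12-07 for i = 0, 1, 2, …
2036-01-08 is 32 days after the start; 32 ÷ 17 = 1 remainder 15; since the remainder is 15, round up to i = 2. First occurrence in the window: #3 on 2036-01-10 (2×17 = 34 days in).
2036-07-16 is 222 days after the start; 222 ÷ 17 = 13 remainder 1. Last occurrence in the window: #14 on 2036-07-15.
Occurrences #3 through #14: 12 in total.

12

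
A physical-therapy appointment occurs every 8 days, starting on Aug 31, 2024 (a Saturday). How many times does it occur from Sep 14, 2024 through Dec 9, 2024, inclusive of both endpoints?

Occurrences land 8·i days after Aug 31, 2024 for i = 0, 1, 2, …
Sep 14, 2024 is 14 days after the start; 14 ÷ 8 = 1 remainder 6; since the remainder is 6, round up to i = 2. First occurrence in the window: #3 on Sep 16, 2024 (2×8 = 16 days in).
Dec 9, 2024 is 100 days after the start; 100 ÷ 8 = 12 remainder 4. Last occurrence in the window: #13 on Dec 5, 2024.
Occurrences #3 through #13: 11 in total.

11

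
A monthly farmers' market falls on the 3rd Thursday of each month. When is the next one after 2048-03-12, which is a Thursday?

2048-03-19

March 2048 starts on a Sunday; its first Thursday is the 5th, so the 3rd Thursday is the 19th — 2048-03-19.
2048-03-19 is after 2048-03-12, so that is the next one.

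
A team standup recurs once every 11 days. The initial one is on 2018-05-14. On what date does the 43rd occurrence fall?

2019-08-19

The 43rd occurrence is 42 intervals after the first: 42 × 11 = 462 days after 2018-05-14.
May has 31 days — 17 days to the end of May leaves 445.
From end of May to end of 2018 is 214 days (231 left).
January has 31 days (200 left).
February has 28 days (172 left).
March has 31 days (141 left).
April has 30 days (111 left).
May has 31 days (80 left).
June has 30 days (50 left).
July has 31 days (19 left).
19 days into August → 2019-08-19.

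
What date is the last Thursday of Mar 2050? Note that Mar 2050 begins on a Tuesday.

Mar 31, 2050

Mar 2050 begins on a Tuesday, so the first Thursday is Mar 3 (2 days later).
Mar 2050 has 31 days. Adding weeks: 3, 10, 17, 24, 31 — the last one ≤ 31 is the 31st.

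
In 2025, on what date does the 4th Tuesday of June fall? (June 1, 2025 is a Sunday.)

June 24, 2025

June 2025 begins on a Sunday, so the first Tuesday is June 3 (2 days later).
The 4th Tuesday is 3 weeks later: 3 + 21 = 24.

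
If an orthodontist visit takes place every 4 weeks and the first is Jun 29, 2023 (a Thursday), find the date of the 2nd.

Jul 27, 2023

The 2nd occurrence is 1 interval after the first: 1 × 28 = 28 days after Jun 29, 2023.
Jun has 30 days — 1 day to the end of Jun leaves 27.
27 days into Jul → Jul 27, 2023.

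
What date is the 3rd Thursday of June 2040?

The first Thursday of June 2040 is June 7.
The 3rd Thursday is 2 weeks later: 7 + 14 = 21.

21 June 2040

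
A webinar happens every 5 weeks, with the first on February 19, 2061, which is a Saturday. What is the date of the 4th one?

The 4th occurrence is 3 intervals after the first: 3 × 35 = 105 days after February 19, 2061.
February has 28 days — 9 days to the end of February leaves 96.
March has 31 days (65 left).
April has 30 days (35 left).
May has 31 days (4 left).
4 days into June → June 4, 2061.

June 4, 2061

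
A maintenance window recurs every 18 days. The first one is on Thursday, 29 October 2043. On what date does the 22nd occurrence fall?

10 November 2044

The 22nd occurrence is 21 intervals after the first: 21 × 18 = 378 days after 29 October 2043.
October has 31 days — 2 days to the end of October leaves 376.
November has 30 days (346 left).
December has 31 days (315 left).
January has 31 days (284 left).
February has 29 days (255 left).
March has 31 days (224 left).
April has 30 days (194 left).
May has 31 days (163 left).
June has 30 days (133 left).
July has 31 days (102 left).
August has 31 days (71 left).
September has 30 days (41 left).
October has 31 days (10 left).
10 days into November → 10 November 2044.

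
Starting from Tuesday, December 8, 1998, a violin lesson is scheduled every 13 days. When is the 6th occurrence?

February 11, 1999

The 6th occurrence is 5 intervals after the first: 5 × 13 = 65 days after December 8, 1998.
December has 31 days — 23 days to the end of December leaves 42.
January has 31 days (11 left).
11 days into February → February 11, 1999.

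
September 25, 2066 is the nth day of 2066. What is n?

268

Days in months before September: 31 + 28 + 31 + 30 + 31 + 30 + 31 + 31 = 243.
Plus 25 days into September → day 268.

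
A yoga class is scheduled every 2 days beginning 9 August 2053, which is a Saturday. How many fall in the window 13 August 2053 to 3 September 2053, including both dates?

Occurrences land 2·i days after 9 August 2053 for i = 0, 1, 2, …
13 August 2053 is 4 days after the start; 4 ÷ 2 = 2 remainder 0. First occurrence in the window: #3 on 13 August 2053 (2×2 = 4 days in).
3 September 2053 is 25 days after the start; 25 ÷ 2 = 12 remainder 1. Last occurrence in the window: #13 on 2 September 2053.
Occurrences #3 through #13: 11 in total.

11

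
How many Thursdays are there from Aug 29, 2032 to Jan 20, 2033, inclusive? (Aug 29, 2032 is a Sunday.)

21

Aug 29, 2032 is a Sunday; the first Thursday on or after it is Sep 2, 2032 (4 days later).
From Sep 2, 2032 to Jan 20, 2033: 28 + 31 + 30 + 31 + 20 = 140 days (rest of Sep, Oct, Nov, Dec, Jan).
140 ÷ 7 = 20 full weeks with remainder 0, so 20 more Thursdays after the first → 21.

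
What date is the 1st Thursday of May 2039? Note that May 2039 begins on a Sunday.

May 5, 2039

May 2039 begins on a Sunday, so the first Thursday is May 5 (4 days later).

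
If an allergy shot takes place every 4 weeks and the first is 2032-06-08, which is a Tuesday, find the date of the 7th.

The 7th occurrence is 6 intervals after the first: 6 × 28 = 168 days after 2032-06-08.
June has 30 days — 22 days to the end of June leaves 146.
July has 31 days (115 left).
August has 31 days (84 left).
September has 30 days (54 left).
October has 31 days (23 left).
23 days into November → 2032-11-23.

2032-11-23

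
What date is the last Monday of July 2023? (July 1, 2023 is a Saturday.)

July 31, 2023

July 2023 begins on a Saturday, so the first Monday is July 3 (2 days later).
July 2023 has 31 days. Adding weeks: 3, 10, 17, 24, 31 — the last one ≤ 31 is the 31st.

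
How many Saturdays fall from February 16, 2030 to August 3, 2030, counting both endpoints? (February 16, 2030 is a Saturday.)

February 16, 2030 is a Saturday; the first Saturday on or after it is February 16, 2030.
From February 16, 2030 to August 3, 2030: 12 + 31 + 30 + 31 + 30 + 31 + 3 = 168 days (rest of February, March, April, May, June, July, August).
168 ÷ 7 = 24 full weeks with remainder 0, so 24 more Saturdays after the first → 25.

25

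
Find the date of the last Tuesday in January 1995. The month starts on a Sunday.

January 1995 begins on a Sunday, so the first Tuesday is January 3 (2 days later).
January 1995 has 31 days. Adding weeks: 3, 10, 17, 24, 31 — the last one ≤ 31 is the 31st.

31 January 1995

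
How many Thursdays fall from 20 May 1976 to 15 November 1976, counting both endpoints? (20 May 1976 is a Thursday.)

26

20 May 1976 is a Thursday; the first Thursday on or after it is 20 May 1976.
From 20 May 1976 to 15 November 1976: 11 + 30 + 31 + 31 + 30 + 31 + 15 = 179 days (rest of May, June, July, August, September, October, November).
179 ÷ 7 = 25 full weeks with remainder 4, so 25 more Thursdays after the first → 26.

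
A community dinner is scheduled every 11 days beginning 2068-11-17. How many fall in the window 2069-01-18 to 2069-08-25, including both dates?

20

Occurrences land 11·i days after 2068-11-17 for i = 0, 1, 2, …
2069-01-18 is 62 days after the start; 62 ÷ 11 = 5 remainder 7; since the remainder is 7, round up to i = 6. First occurrence in the window: #7 on 2069-01-22 (6×11 = 66 days in).
2069-08-25 is 281 days after the start; 281 ÷ 11 = 25 remainder 6. Last occurrence in the window: #26 on 2069-08-19.
Occurrences #7 through #26: 20 in total.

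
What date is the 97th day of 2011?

January has 31 days (97 − 31 = 66 remain).
February has 28 days (66 − 28 = 38 remain).
March has 31 days (38 − 31 = 7 remain).
7 into April → April 7.

April 7, 2011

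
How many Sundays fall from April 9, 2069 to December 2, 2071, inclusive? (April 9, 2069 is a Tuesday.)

138

April 9, 2069 is a Tuesday; the first Sunday on or after it is April 14, 2069 (5 days later).
From April 14, 2069 to December 2, 2071: 261 + 365 + 336 = 962 days (rest of 2069, 2070, to December 2, 2071 in 2071).
962 ÷ 7 = 137 full weeks with remainder 3, so 137 more Sundays after the first → 138.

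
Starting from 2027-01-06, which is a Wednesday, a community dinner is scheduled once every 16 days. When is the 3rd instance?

The 3rd occurrence is 2 intervals after the first: 2 × 16 = 32 days after 2027-01-06.
January has 31 days — 25 days to the end of January leaves 7.
7 days into February → 2027-02-07.

2027-02-07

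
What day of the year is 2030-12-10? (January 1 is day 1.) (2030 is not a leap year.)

344

Days in months before December: 31 + 28 + 31 + 30 + 31 + 30 + 31 + 31 + 30 + 31 + 30 = 334.
Plus 10 days into December → day 344.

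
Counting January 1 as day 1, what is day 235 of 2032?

January has 31 days (235 − 31 = 204 remain).
February has 29 days (204 − 29 = 175 remain).
March has 31 days (175 − 31 = 144 remain).
April has 30 days (144 − 30 = 114 remain).
May has 31 days (114 − 31 = 83 remain).
June has 30 days (83 − 30 = 53 remain).
July has 31 days (53 − 31 = 22 remain).
22 into August → August 22.

August 22, 2032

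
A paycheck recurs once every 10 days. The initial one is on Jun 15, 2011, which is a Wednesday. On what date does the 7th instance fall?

Aug 14, 2011

The 7th occurrence is 6 intervals after the first: 6 × 10 = 60 days after Jun 15, 2011.
Jun has 30 days — 15 days to the end of Jun leaves 45.
Jul has 31 days (14 left).
14 days into Aug → Aug 14, 2011.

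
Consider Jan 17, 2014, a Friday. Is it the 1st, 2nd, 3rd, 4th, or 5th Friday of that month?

Day 17 falls in week ⌈17/7⌉ of the month.
Days 1–7 hold the 1st Friday, 8–14 the 2nd, 15–21 the 3rd, 22–28 the 4th, 29–31 the 5th.
17 is in the range for the 3rd.

3rd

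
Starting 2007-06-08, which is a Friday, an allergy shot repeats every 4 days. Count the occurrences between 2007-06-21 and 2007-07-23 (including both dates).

Occurrences land 4·i days after 2007-06-08 for i = 0, 1, 2, …
2007-06-21 is 13 days after the start; 13 ÷ 4 = 3 remainder 1; since the remainder is 1, round up to i = 4. First occurrence in the window: #5 on 2007-06-24 (4×4 = 16 days in).
2007-07-23 is 45 days after the start; 45 ÷ 4 = 11 remainder 1. Last occurrence in the window: #12 on 2007-07-22.
Occurrences #5 through #12: 8 in total.

8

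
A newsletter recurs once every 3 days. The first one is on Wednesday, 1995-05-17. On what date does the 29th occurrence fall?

The 29th occurrence is 28 intervals after the first: 28 × 3 = 84 days after 1995-05-17.
May has 31 days — 14 days to the end of May leaves 70.
June has 30 days (40 left).
July has 31 days (9 left).
9 days into August → 1995-08-09.

1995-08-09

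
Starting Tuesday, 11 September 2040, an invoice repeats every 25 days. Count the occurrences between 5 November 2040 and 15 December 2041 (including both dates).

Occurrences land 25·i days after 11 September 2040 for i = 0, 1, 2, …
5 November 2040 is 55 days after the start; 55 ÷ 25 = 2 remainder 5; since the remainder is 5, round up to i = 3. First occurrence in the window: #4 on 25 November 2040 (3×25 = 75 days in).
15 December 2041 is 460 days after the start; 460 ÷ 25 = 18 remainder 10. Last occurrence in the window: #19 on 5 December 2041.
Occurrences #4 through #19: 16 in total.

16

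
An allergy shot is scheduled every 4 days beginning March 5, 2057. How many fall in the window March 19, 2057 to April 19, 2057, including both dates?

8

Occurrences land 4·i days after March 5, 2057 for i = 0, 1, 2, …
March 19, 2057 is 14 days after the start; 14 ÷ 4 = 3 remainder 2; since the remainder is 2, round up to i = 4. First occurrence in the window: #5 on March 21, 2057 (4×4 = 16 days in).
April 19, 2057 is 45 days after the start; 45 ÷ 4 = 11 remainder 1. Last occurrence in the window: #12 on April 18, 2057.
Occurrences #5 through #12: 8 in total.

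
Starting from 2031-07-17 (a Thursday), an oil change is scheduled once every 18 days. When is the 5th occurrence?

The 5th occurrence is 4 intervals after the first: 4 × 18 = 72 days after 2031-07-17.
July has 31 days — 14 days to the end of July leaves 58.
August has 31 days (27 left).
27 days into September → 2031-09-27.

2031-09-27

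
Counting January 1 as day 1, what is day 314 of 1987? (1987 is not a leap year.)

Nov 10, 1987

Jan has 31 days (314 − 31 = 283 remain).
Feb has 28 days (283 − 28 = 255 remain).
Mar has 31 days (255 − 31 = 224 remain).
Apr has 30 days (224 − 30 = 194 remain).
May has 31 days (194 − 31 = 163 remain).
Jun has 30 days (163 − 30 = 133 remain).
Jul has 31 days (133 − 31 = 102 remain).
Aug has 31 days (102 − 31 = 71 remain).
Sep has 30 days (71 − 30 = 41 remain).
Oct has 31 days (41 − 31 = 10 remain).
10 into Nov → Nov 10.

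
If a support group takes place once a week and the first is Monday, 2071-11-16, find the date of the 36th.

2072-07-18

The 36th occurrence is 35 intervals after the first: 35 × 7 = 245 days after 2071-11-16.
November has 30 days — 14 days to the end of November leaves 231.
December has 31 days (200 left).
January has 31 days (169 left).
February has 29 days (140 left).
March has 31 days (109 left).
April has 30 days (79 left).
May has 31 days (48 left).
June has 30 days (18 left).
18 days into July → 2072-07-18.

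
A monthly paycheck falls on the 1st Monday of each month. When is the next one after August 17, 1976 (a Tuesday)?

September 6, 1976

August 1976 starts on a Sunday, so its 1st Monday is August 2, 1976 (1 day in).
That is not after August 17, 1976, so look at September 1976.
September 1976 starts on a Wednesday, so its 1st Monday is September 6, 1976 (5 days in).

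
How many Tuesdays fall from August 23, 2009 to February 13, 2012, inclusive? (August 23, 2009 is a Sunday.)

August 23, 2009 is a Sunday; the first Tuesday on or after it is August 25, 2009 (2 days later).
From August 25, 2009 to February 13, 2012: 128 + 365 + 365 + 44 = 902 days (rest of 2009, 2010, 2011, to February 13, 2012 in 2012).
902 ÷ 7 = 128 full weeks with remainder 6, so 128 more Tuesdays after the first → 129.

129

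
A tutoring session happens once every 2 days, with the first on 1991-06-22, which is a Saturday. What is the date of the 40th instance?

The 40th occurrence is 39 intervals after the first: 39 × 2 = 78 days after 1991-06-22.
June has 30 days — 8 days to the end of June leaves 70.
July has 31 days (39 left).
August has 31 days (8 left).
8 days into September → 1991-09-08.

1991-09-08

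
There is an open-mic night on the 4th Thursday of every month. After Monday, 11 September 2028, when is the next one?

September 2028 starts on a Friday; its first Thursday is the 7th, so the 4th Thursday is the 28th — 28 September 2028.
28 September 2028 is after 11 September 2028, so that is the next one.

28 September 2028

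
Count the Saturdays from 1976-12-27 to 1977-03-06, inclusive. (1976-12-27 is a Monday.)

1976-12-27 is a Monday; the first Saturday on or after it is 1977-01-01 (5 days later).
From 1977-01-01 to 1977-03-06: 30 + 28 + 6 = 64 days (rest of January, February, March).
64 ÷ 7 = 9 full weeks with remainder 1, so 9 more Saturdays after the first → 10.

10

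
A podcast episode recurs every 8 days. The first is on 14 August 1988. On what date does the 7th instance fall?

The 7th occurrence is 6 intervals after the first: 6 × 8 = 48 days after 14 August 1988.
August has 31 days — 17 days to the end of August leaves 31.
September has 30 days (1 left).
1 day into October → 1 October 1988.

1 October 1988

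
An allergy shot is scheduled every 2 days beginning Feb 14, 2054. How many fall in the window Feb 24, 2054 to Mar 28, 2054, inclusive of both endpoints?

Occurrences land 2·i days after Feb 14, 2054 for i = 0, 1, 2, …
Feb 24, 2054 is 10 days after the start; 10 ÷ 2 = 5 remainder 0. First occurrence in the window: #6 on Feb 24, 2054 (5×2 = 10 days in).
Mar 28, 2054 is 42 days after the start; 42 ÷ 2 = 21 remainder 0. Last occurrence in the window: #22 on Mar 28, 2054.
Occurrences #6 through #22: 17 in total.

17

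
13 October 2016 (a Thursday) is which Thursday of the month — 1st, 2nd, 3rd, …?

2nd

Day 13 falls in week ⌈13/7⌉ of the month.
Days 1–7 hold the 1st Thursday, 8–14 the 2nd, 15–21 the 3rd, 22–28 the 4th, 29–31 the 5th.
13 is in the range for the 2nd.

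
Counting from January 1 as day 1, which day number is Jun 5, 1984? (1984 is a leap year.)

Days in months before Jun: 31 + 29 + 31 + 30 + 31 = 152.
Plus 5 days into Jun → day 157.

157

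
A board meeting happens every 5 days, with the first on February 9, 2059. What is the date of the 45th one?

The 45th occurrence is 44 intervals after the first: 44 × 5 = 220 days after February 9, 2059.
February has 28 days — 19 days to the end of February leaves 201.
March has 31 days (170 left).
April has 30 days (140 left).
May has 31 days (109 left).
June has 30 days (79 left).
July has 31 days (48 left).
August has 31 days (17 left).
17 days into September → September 17, 2059.

September 17, 2059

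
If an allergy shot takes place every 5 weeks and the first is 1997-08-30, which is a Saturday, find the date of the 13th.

The 13th occurrence is 12 intervals after the first: 12 × 35 = 420 days after 1997-08-30.
August has 31 days — 1 day to the end of August leaves 419.
From end of August to end of 1997 is 122 days (297 left).
January has 31 days (266 left).
February has 28 days (238 left).
March has 31 days (207 left).
April has 30 days (177 left).
May has 31 days (146 left).
June has 30 days (116 left).
July has 31 days (85 left).
August has 31 days (54 left).
September has 30 days (24 left).
24 days into October → 1998-10-24.

1998-10-24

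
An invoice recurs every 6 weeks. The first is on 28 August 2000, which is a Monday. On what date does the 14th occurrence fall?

The 14th occurrence is 13 intervals after the first: 13 × 42 = 546 days after 28 August 2000.
August has 31 days — 3 days to the end of August leaves 543.
From end of August to end of 2000 is 122 days (421 left).
2001 has 365 days (56 left).
January has 31 days (25 left).
25 days into February → 25 February 2002.

25 February 2002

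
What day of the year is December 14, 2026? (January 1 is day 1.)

348

Days in months before December: 31 + 28 + 31 + 30 + 31 + 30 + 31 + 31 + 30 + 31 + 30 = 334.
Plus 14 days into December → day 348.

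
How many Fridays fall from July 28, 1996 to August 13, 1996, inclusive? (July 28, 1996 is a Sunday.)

2

July 28, 1996 is a Sunday; the first Friday on or after it is August 2, 1996 (5 days later).
From August 2, 1996 to August 13, 1996 is 13 − 2 = 11 days.
11 ÷ 7 = 1 full weeks with remainder 4, so 1 more Fridays after the first → 2.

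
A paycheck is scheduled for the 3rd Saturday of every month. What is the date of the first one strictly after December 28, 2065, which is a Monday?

December 2065 starts on a Tuesday; its first Saturday is the 5th, so the 3rd Saturday is the 19th — December 19, 2065.
That is not after December 28, 2065, so look at January 2066.
January 2066 starts on a Friday; its first Saturday is the 2nd, so the 3rd Saturday is the 16th — January 16, 2066.

January 16, 2066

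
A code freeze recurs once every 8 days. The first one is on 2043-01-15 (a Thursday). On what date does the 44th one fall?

2043-12-25

The 44th occurrence is 43 intervals after the first: 43 × 8 = 344 days after 2043-01-15.
January has 31 days — 16 days to the end of January leaves 328.
February has 28 days (300 left).
March has 31 days (269 left).
April has 30 days (239 left).
May has 31 days (208 left).
June has 30 days (178 left).
July has 31 days (147 left).
August has 31 days (116 left).
September has 30 days (86 left).
October has 31 days (55 left).
November has 30 days (25 left).
25 days into December → 2043-12-25.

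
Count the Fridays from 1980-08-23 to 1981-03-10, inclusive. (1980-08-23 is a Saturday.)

1980-08-23 is a Saturday; the first Friday on or after it is 1980-08-29 (6 days later).
From 1980-08-29 to 1981-03-10: 2 + 30 + 31 + 30 + 31 + 31 + 28 + 10 = 193 days (rest of August, September, October, November, December, January, February, March).
193 ÷ 7 = 27 full weeks with remainder 4, so 27 more Fridays after the first → 28.

28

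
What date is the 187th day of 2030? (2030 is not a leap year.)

January has 31 days (187 − 31 = 156 remain).
February has 28 days (156 − 28 = 128 remain).
March has 31 days (128 − 31 = 97 remain).
April has 30 days (97 − 30 = 67 remain).
May has 31 days (67 − 31 = 36 remain).
June has 30 days (36 − 30 = 6 remain).
6 into July → July 6.

2030-07-06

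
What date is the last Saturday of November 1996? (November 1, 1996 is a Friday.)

1996-11-30

November 1996 begins on a Friday, so the first Saturday is November 2 (1 day later).
November 1996 has 30 days. Adding weeks: 2, 9, 16, 23, 30 — the last one ≤ 30 is the 30th.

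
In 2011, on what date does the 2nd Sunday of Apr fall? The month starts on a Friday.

Apr 2011 begins on a Friday, so the first Sunday is Apr 3 (2 days later).
The 2nd Sunday is 1 weeks later: 3 + 7 = 10.

Apr 10, 2011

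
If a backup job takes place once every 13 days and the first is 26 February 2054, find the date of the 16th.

9 September 2054

The 16th occurrence is 15 intervals after the first: 15 × 13 = 195 days after 26 February 2054.
February has 28 days — 2 days to the end of February leaves 193.
March has 31 days (162 left).
April has 30 days (132 left).
May has 31 days (101 left).
June has 30 days (71 left).
July has 31 days (40 left).
August has 31 days (9 left).
9 days into September → 9 September 2054.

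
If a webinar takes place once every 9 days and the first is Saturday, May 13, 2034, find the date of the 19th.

October 22, 2034

The 19th occurrence is 18 intervals after the first: 18 × 9 = 162 days after May 13, 2034.
May has 31 days — 18 days to the end of May leaves 144.
June has 30 days (114 left).
July has 31 days (83 left).
August has 31 days (52 left).
September has 30 days (22 left).
22 days into October → October 22, 2034.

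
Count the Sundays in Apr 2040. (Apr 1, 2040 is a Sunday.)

5

Apr 1, 2040 is a Sunday; the first Sunday on or after it is Apr 1, 2040.
From Apr 1, 2040 to Apr 30, 2040 is 30 − 1 = 29 days.
29 ÷ 7 = 4 full weeks with remainder 1, so 4 more Sundays after the first → 5.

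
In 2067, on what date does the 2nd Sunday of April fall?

The first Sunday of April 2067 is April 3.
The 2nd Sunday is 1 weeks later: 3 + 7 = 10.

April 10, 2067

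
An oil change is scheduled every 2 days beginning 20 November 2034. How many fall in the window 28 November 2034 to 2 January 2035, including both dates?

18

Occurrences land 2·i days after 20 November 2034 for i = 0, 1, 2, …
28 November 2034 is 8 days after the start; 8 ÷ 2 = 4 remainder 0. First occurrence in the window: #5 on 28 November 2034 (4×2 = 8 days in).
2 January 2035 is 43 days after the start; 43 ÷ 2 = 21 remainder 1. Last occurrence in the window: #22 on 1 January 2035.
Occurrences #5 through #22: 18 in total.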